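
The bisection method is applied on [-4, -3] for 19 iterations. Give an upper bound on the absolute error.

Bisection error bound: |error| ≤ (b-a)/2^n
|error| ≤ (-3 - (-4))/2^19 = 1/2^19
|error| ≤ 0.0000019073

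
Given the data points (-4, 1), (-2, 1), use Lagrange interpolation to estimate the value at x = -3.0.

Lagrange interpolation formula:
P(x) = Σ yᵢ × Lᵢ(x)
where Lᵢ(x) = Π_{j≠i} (x - xⱼ)/(xᵢ - xⱼ)

L_0(-3.0) = (-3.0 - (-2))/(-4 - (-2)) = 0.500000
L_1(-3.0) = (-3.0 - (-4))/(-2 - (-4)) = 0.500000

P(-3.0) = 1×L_0(-3.0) + 1×L_1(-3.0)
P(-3.0) = 1.000000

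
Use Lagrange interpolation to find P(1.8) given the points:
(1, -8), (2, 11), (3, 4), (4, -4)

Lagrange interpolation formula:
P(x) = Σ yᵢ × Lᵢ(x)
where Lᵢ(x) = Π_{j≠i} (x - xⱼ)/(xᵢ - xⱼ)

L_0(1.8) = (1.8 - 2)/(1 - 2) × (1.8 - 3)/(1 - 3) × (1.8 - 4)/(1 - 4) = 0.088000
L_1(1.8) = (1.8 - 1)/(2 - 1) × (1.8 - 3)/(2 - 3) × (1.8 - 4)/(2 - 4) = 1.056000
L_2(1.8) = (1.8 - 1)/(3 - 1) × (1.8 - 2)/(3 - 2) × (1.8 - 4)/(3 - 4) = -0.176000
L_3(1.8) = (1.8 - 1)/(4 - 1) × (1.8 - 2)/(4 - 2) × (1.8 - 3)/(4 - 3) = 0.032000

P(1.8) = (-8)×L_0(1.8) + 11×L_1(1.8) + 4×L_2(1.8) + (-4)×L_3(1.8)
P(1.8) = 10.080000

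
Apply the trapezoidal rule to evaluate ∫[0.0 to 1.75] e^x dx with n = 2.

f(x) = e^x
a = 0.0, b = 1.75, n = 2
h = (b - a)/n = 0.875000

Trapezoidal rule: (h/2)[f(x₀) + 2f(x₁) + 2f(x₂) + ... + f(xₙ)]

x_0 = 0.0000, f(x_0) = 1.000000, coefficient = 1
x_1 = 0.8750, f(x_1) = 2.398875, coefficient = 2
x_2 = 1.7500, f(x_2) = 5.754603, coefficient = 1

I ≈ (0.875000/2) × 11.552353 = 5.054155
Exact value: 4.754603
Error: 0.299552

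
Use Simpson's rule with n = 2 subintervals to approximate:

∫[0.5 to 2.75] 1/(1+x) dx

f(x) = 1/(1+x)
a = 0.5, b = 2.75, n = 2
h = (b - a)/n = 1.125000

Simpson's rule: (h/3)[f(x₀) + 4f(x₁) + 2f(x₂) + ... + f(xₙ)]

x_0 = 0.5000, f(x_0) = 0.666667, coefficient = 1
x_1 = 1.6250, f(x_1) = 0.380952, coefficient = 4
x_2 = 2.7500, f(x_2) = 0.266667, coefficient = 1

I ≈ (1.125000/3) × 2.457143 = 0.921429
Exact value: 0.916291
Error: 0.005138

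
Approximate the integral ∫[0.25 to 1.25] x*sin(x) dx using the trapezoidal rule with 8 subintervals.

f(x) = x*sin(x)
a = 0.25, b = 1.25, n = 8
h = (b - a)/n = 0.125000

Trapezoidal rule: (h/2)[f(x₀) + 2f(x₁) + 2f(x₂) + ... + f(xₙ)]

x_0 = 0.2500, f(x_0) = 0.061851, coefficient = 1
x_1 = 0.3750, f(x_1) = 0.137352, coefficient = 2
x_2 = 0.5000, f(x_2) = 0.239713, coefficient = 2
x_3 = 0.6250, f(x_3) = 0.365686, coefficient = 2
x_4 = 0.7500, f(x_4) = 0.511229, coefficient = 2
x_5 = 0.8750, f(x_5) = 0.671601, coefficient = 2
x_6 = 1.0000, f(x_6) = 0.841471, coefficient = 2
x_7 = 1.1250, f(x_7) = 1.015051, coefficient = 2
x_8 = 1.2500, f(x_8) = 1.186231, coefficient = 1

I ≈ (0.125000/2) × 8.812287 = 0.550768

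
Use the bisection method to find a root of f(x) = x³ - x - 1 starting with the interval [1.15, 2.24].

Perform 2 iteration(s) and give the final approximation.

f(x) = x³ - x - 1
Initial interval: [1.15, 2.24]

Iteration 1:
  c_1 = (1.150000 + 2.240000)/2 = 1.695000
  f(c_1) = f(1.695000) = 2.174777
  f(a) × f(c) < 0, new interval: [1.150000, 1.695000]
Iteration 2:
  c_2 = (1.150000 + 1.695000)/2 = 1.422500
  f(c_2) = f(1.422500) = 0.455938
  f(a) × f(c) < 0, new interval: [1.150000, 1.422500]

After 2 iteration(s), the approximation is c_2 = 1.422500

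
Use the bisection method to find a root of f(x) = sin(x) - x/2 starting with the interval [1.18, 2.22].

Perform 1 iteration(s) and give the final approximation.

f(x) = sin(x) - x/2
Initial interval: [1.18, 2.22]

Iteration 1:
  c_1 = (1.180000 + 2.220000)/2 = 1.700000
  f(c_1) = f(1.700000) = 0.141665
  f(a) × f(c) ≥ 0, new interval: [1.700000, 2.220000]

After 1 iteration(s), the approximation is c_1 = 1.700000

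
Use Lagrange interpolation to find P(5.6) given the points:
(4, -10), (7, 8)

Lagrange interpolation formula:
P(x) = Σ yᵢ × Lᵢ(x)
where Lᵢ(x) = Π_{j≠i} (x - xⱼ)/(xᵢ - xⱼ)

L_0(5.6) = (5.6 - 7)/(4 - 7) = 0.466667
L_1(5.6) = (5.6 - 4)/(7 - 4) = 0.533333

P(5.6) = (-10)×L_0(5.6) + 8×L_1(5.6)
P(5.6) = -0.400000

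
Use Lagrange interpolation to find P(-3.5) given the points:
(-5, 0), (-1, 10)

Lagrange interpolation formula:
P(x) = Σ yᵢ × Lᵢ(x)
where Lᵢ(x) = Π_{j≠i} (x - xⱼ)/(xᵢ - xⱼ)

L_0(-3.5) = (-3.5 - (-1))/(-5 - (-1)) = 0.625000
L_1(-3.5) = (-3.5 - (-5))/(-1 - (-5)) = 0.375000

P(-3.5) = 0×L_0(-3.5) + 10×L_1(-3.5)
P(-3.5) = 3.750000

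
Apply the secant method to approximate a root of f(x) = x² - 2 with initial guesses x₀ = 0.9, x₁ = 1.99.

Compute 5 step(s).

f(x) = x² - 2
x₀ = 0.9, x₁ = 1.99

Secant formula: x_{n+1} = x_n - f(x_n)(x_n - x_{n-1})/(f(x_n) - f(x_{n-1}))

Iteration 1:
  f(0.900000) = -1.190000
  f(1.990000) = 1.960100
  x_2 = 1.990000 - 1.960100×(1.990000 - 0.900000)/(1.960100 - (-1.190000))
       = 1.311765
Iteration 2:
  f(1.990000) = 1.960100
  f(1.311765) = -0.279273
  x_3 = 1.311765 - (-0.279273)×(1.311765 - 1.990000)/(-0.279273 - 1.960100)
       = 1.396348
Iteration 3:
  f(1.311765) = -0.279273
  f(1.396348) = -0.050213
  x_4 = 1.396348 - (-0.050213)×(1.396348 - 1.311765)/(-0.050213 - (-0.279273))
       = 1.414889
Iteration 4:
  f(1.396348) = -0.050213
  f(1.414889) = 0.001912
  x_5 = 1.414889 - 0.001912×(1.414889 - 1.396348)/(0.001912 - (-0.050213))
       = 1.414209
Iteration 5:
  f(1.414889) = 0.001912
  f(1.414209) = -0.000012
  x_6 = 1.414209 - (-0.000012)×(1.414209 - 1.414889)/(-0.000012 - 0.001912)
       = 1.414214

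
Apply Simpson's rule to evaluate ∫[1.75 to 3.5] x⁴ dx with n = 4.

f(x) = x⁴
a = 1.75, b = 3.5, n = 4
h = (b - a)/n = 0.437500

Simpson's rule: (h/3)[f(x₀) + 4f(x₁) + 2f(x₂) + ... + f(xₙ)]

x_0 = 1.7500, f(x_0) = 9.378906, coefficient = 1
x_1 = 2.1875, f(x_1) = 22.897720, coefficient = 4
x_2 = 2.6250, f(x_2) = 47.480713, coefficient = 2
x_3 = 3.0625, f(x_3) = 87.963882, coefficient = 4
x_4 = 3.5000, f(x_4) = 150.062500, coefficient = 1

I ≈ (0.437500/3) × 697.849243 = 101.769681
Exact value: 101.761133
Error: 0.008548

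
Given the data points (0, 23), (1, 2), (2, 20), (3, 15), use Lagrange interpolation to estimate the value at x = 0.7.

Lagrange interpolation formula:
P(x) = Σ yᵢ × Lᵢ(x)
where Lᵢ(x) = Π_{j≠i} (x - xⱼ)/(xᵢ - xⱼ)

L_0(0.7) = (0.7 - 1)/(0 - 1) × (0.7 - 2)/(0 - 2) × (0.7 - 3)/(0 - 3) = 0.149500
L_1(0.7) = (0.7 - 0)/(1 - 0) × (0.7 - 2)/(1 - 2) × (0.7 - 3)/(1 - 3) = 1.046500
L_2(0.7) = (0.7 - 0)/(2 - 0) × (0.7 - 1)/(2 - 1) × (0.7 - 3)/(2 - 3) = -0.241500
L_3(0.7) = (0.7 - 0)/(3 - 0) × (0.7 - 1)/(3 - 1) × (0.7 - 2)/(3 - 2) = 0.045500

P(0.7) = 23×L_0(0.7) + 2×L_1(0.7) + 20×L_2(0.7) + 15×L_3(0.7)
P(0.7) = 1.384000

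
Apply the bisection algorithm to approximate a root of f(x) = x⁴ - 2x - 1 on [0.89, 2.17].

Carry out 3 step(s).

f(x) = x⁴ - 2x - 1
Initial interval: [0.89, 2.17]

Iteration 1:
  c_1 = (0.890000 + 2.170000)/2 = 1.530000
  f(c_1) = f(1.530000) = 1.419813
  f(a) × f(c) < 0, new interval: [0.890000, 1.530000]
Iteration 2:
  c_2 = (0.890000 + 1.530000)/2 = 1.210000
  f(c_2) = f(1.210000) = -1.276411
  f(a) × f(c) ≥ 0, new interval: [1.210000, 1.530000]
Iteration 3:
  c_3 = (1.210000 + 1.530000)/2 = 1.370000
  f(c_3) = f(1.370000) = -0.217246
  f(a) × f(c) ≥ 0, new interval: [1.370000, 1.530000]

After 3 iteration(s), the approximation is c_3 = 1.370000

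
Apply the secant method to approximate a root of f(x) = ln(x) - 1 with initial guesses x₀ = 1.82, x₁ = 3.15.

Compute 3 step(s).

f(x) = ln(x) - 1
x₀ = 1.82, x₁ = 3.15

Secant formula: x_{n+1} = x_n - f(x_n)(x_n - x_{n-1})/(f(x_n) - f(x_{n-1}))

Iteration 1:
  f(1.820000) = -0.401163
  f(3.150000) = 0.147402
  x_2 = 3.150000 - 0.147402×(3.150000 - 1.820000)/(0.147402 - (-0.401163))
       = 2.792622
Iteration 2:
  f(3.150000) = 0.147402
  f(2.792622) = 0.026981
  x_3 = 2.792622 - 0.026981×(2.792622 - 3.150000)/(0.026981 - 0.147402)
       = 2.712550
Iteration 3:
  f(2.792622) = 0.026981
  f(2.712550) = -0.002111
  x_4 = 2.712550 - (-0.002111)×(2.712550 - 2.792622)/(-0.002111 - 0.026981)
       = 2.718360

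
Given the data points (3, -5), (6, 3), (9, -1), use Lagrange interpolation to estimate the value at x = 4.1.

Lagrange interpolation formula:
P(x) = Σ yᵢ × Lᵢ(x)
where Lᵢ(x) = Π_{j≠i} (x - xⱼ)/(xᵢ - xⱼ)

L_0(4.1) = (4.1 - 6)/(3 - 6) × (4.1 - 9)/(3 - 9) = 0.517222
L_1(4.1) = (4.1 - 3)/(6 - 3) × (4.1 - 9)/(6 - 9) = 0.598889
L_2(4.1) = (4.1 - 3)/(9 - 3) × (4.1 - 6)/(9 - 6) = -0.116111

P(4.1) = (-5)×L_0(4.1) + 3×L_1(4.1) + (-1)×L_2(4.1)
P(4.1) = -0.673333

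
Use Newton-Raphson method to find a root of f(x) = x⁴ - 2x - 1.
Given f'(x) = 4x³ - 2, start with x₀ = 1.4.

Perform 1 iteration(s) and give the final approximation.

f(x) = x⁴ - 2x - 1
f'(x) = 4x³ - 2
x₀ = 1.4

Newton-Raphson formula: x_{n+1} = x_n - f(x_n)/f'(x_n)

Iteration 1:
  f(1.400000) = 0.041600
  f'(1.400000) = 8.976000
  x_1 = 1.400000 - 0.041600/8.976000 = 1.395365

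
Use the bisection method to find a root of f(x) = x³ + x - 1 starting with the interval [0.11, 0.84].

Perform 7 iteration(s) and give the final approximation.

f(x) = x³ + x - 1
Initial interval: [0.11, 0.84]

Iteration 1:
  c_1 = (0.110000 + 0.840000)/2 = 0.475000
  f(c_1) = f(0.475000) = -0.417828
  f(a) × f(c) ≥ 0, new interval: [0.475000, 0.840000]
Iteration 2:
  c_2 = (0.475000 + 0.840000)/2 = 0.657500
  f(c_2) = f(0.657500) = -0.058259
  f(a) × f(c) ≥ 0, new interval: [0.657500, 0.840000]
Iteration 3:
  c_3 = (0.657500 + 0.840000)/2 = 0.748750
  f(c_3) = f(0.748750) = 0.168519
  f(a) × f(c) < 0, new interval: [0.657500, 0.748750]
Iteration 4:
  c_4 = (0.657500 + 0.748750)/2 = 0.703125
  f(c_4) = f(0.703125) = 0.050739
  f(a) × f(c) < 0, new interval: [0.657500, 0.703125]
Iteration 5:
  c_5 = (0.657500 + 0.703125)/2 = 0.680312
  f(c_5) = f(0.680312) = -0.004822
  f(a) × f(c) ≥ 0, new interval: [0.680312, 0.703125]
Iteration 6:
  c_6 = (0.680312 + 0.703125)/2 = 0.691719
  f(c_6) = f(0.691719) = 0.022689
  f(a) × f(c) < 0, new interval: [0.680312, 0.691719]
Iteration 7:
  c_7 = (0.680312 + 0.691719)/2 = 0.686016
  f(c_7) = f(0.686016) = 0.008867
  f(a) × f(c) < 0, new interval: [0.680312, 0.686016]

After 7 iteration(s), the approximation is c_7 = 0.686016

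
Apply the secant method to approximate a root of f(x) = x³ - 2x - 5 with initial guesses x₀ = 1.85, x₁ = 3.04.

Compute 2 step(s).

f(x) = x³ - 2x - 5
x₀ = 1.85, x₁ = 3.04

Secant formula: x_{n+1} = x_n - f(x_n)(x_n - x_{n-1})/(f(x_n) - f(x_{n-1}))

Iteration 1:
  f(1.850000) = -2.368375
  f(3.040000) = 17.014464
  x_2 = 3.040000 - 17.014464×(3.040000 - 1.850000)/(17.014464 - (-2.368375))
       = 1.995405
Iteration 2:
  f(3.040000) = 17.014464
  f(1.995405) = -1.045821
  x_3 = 1.995405 - (-1.045821)×(1.995405 - 3.040000)/(-1.045821 - 17.014464)
       = 2.055895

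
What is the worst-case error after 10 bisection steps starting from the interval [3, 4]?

Bisection error bound: |error| ≤ (b-a)/2^n
|error| ≤ (4 - 3)/2^10 = 1/2^10
|error| ≤ 0.0009765625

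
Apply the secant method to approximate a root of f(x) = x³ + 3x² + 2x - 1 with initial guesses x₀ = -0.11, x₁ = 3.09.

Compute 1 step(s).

f(x) = x³ + 3x² + 2x - 1
x₀ = -0.11, x₁ = 3.09

Secant formula: x_{n+1} = x_n - f(x_n)(x_n - x_{n-1})/(f(x_n) - f(x_{n-1}))

Iteration 1:
  f(-0.110000) = -1.185031
  f(3.090000) = 63.327929
  x_2 = 3.090000 - 63.327929×(3.090000 - (-0.110000))/(63.327929 - (-1.185031))
       = -0.051220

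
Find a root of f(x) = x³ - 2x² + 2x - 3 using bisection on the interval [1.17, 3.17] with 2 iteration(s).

f(x) = x³ - 2x² + 2x - 3
Initial interval: [1.17, 3.17]

Iteration 1:
  c_1 = (1.170000 + 3.170000)/2 = 2.170000
  f(c_1) = f(2.170000) = 2.140513
  f(a) × f(c) < 0, new interval: [1.170000, 2.170000]
Iteration 2:
  c_2 = (1.170000 + 2.170000)/2 = 1.670000
  f(c_2) = f(1.670000) = -0.580337
  f(a) × f(c) ≥ 0, new interval: [1.670000, 2.170000]

After 2 iteration(s), the approximation is c_2 = 1.670000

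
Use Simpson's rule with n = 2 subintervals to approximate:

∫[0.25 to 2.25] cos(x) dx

f(x) = cos(x)
a = 0.25, b = 2.25, n = 2
h = (b - a)/n = 1.000000

Simpson's rule: (h/3)[f(x₀) + 4f(x₁) + 2f(x₂) + ... + f(xₙ)]

x_0 = 0.2500, f(x_0) = 0.968912, coefficient = 1
x_1 = 1.2500, f(x_1) = 0.315322, coefficient = 4
x_2 = 2.2500, f(x_2) = -0.628174, coefficient = 1

I ≈ (1.000000/3) × 1.602028 = 0.534009
Exact value: 0.530669
Error: 0.003340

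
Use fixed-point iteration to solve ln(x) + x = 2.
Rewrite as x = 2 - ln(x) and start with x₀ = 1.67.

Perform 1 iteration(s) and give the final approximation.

Equation: ln(x) + x = 2
Fixed-point form: x = 2 - ln(x)
x₀ = 1.67

x_1 = g(1.670000) = 1.487176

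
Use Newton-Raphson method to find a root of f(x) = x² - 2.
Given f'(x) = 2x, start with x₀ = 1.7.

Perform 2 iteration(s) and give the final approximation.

f(x) = x² - 2
f'(x) = 2x
x₀ = 1.7

Newton-Raphson formula: x_{n+1} = x_n - f(x_n)/f'(x_n)

Iteration 1:
  f(1.700000) = 0.890000
  f'(1.700000) = 3.400000
  x_1 = 1.700000 - 0.890000/3.400000 = 1.438235
Iteration 2:
  f(1.438235) = 0.068521
  f'(1.438235) = 2.876471
  x_2 = 1.438235 - 0.068521/2.876471 = 1.414414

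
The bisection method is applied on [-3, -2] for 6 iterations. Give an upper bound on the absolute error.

Bisection error bound: |error| ≤ (b-a)/2^n
|error| ≤ (-2 - (-3))/2^6 = 1/2^6
|error| ≤ 0.0156250000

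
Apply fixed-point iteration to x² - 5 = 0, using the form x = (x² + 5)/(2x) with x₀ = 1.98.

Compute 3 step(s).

Equation: x² - 5 = 0
Fixed-point form: x = (x² + 5)/(2x)
x₀ = 1.98

x_1 = g(1.980000) = 2.252626
x_2 = g(2.252626) = 2.236129
x_3 = g(2.236129) = 2.236068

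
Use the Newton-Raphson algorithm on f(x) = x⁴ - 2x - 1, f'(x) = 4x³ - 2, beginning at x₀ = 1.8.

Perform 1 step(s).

f(x) = x⁴ - 2x - 1
f'(x) = 4x³ - 2
x₀ = 1.8

Newton-Raphson formula: x_{n+1} = x_n - f(x_n)/f'(x_n)

Iteration 1:
  f(1.800000) = 5.897600
  f'(1.800000) = 21.328000
  x_1 = 1.800000 - 5.897600/21.328000 = 1.523481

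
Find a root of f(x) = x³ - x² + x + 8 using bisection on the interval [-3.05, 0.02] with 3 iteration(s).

f(x) = x³ - x² + x + 8
Initial interval: [-3.05, 0.02]

Iteration 1:
  c_1 = (-3.050000 + 0.020000)/2 = -1.515000
  f(c_1) = f(-1.515000) = 0.712509
  f(a) × f(c) < 0, new interval: [-3.050000, -1.515000]
Iteration 2:
  c_2 = (-3.050000 + (-1.515000))/2 = -2.282500
  f(c_2) = f(-2.282500) = -11.383689
  f(a) × f(c) ≥ 0, new interval: [-2.282500, -1.515000]
Iteration 3:
  c_3 = (-2.282500 + (-1.515000))/2 = -1.898750
  f(c_3) = f(-1.898750) = -4.349473
  f(a) × f(c) ≥ 0, new interval: [-1.898750, -1.515000]

After 3 iteration(s), the approximation is c_3 = -1.898750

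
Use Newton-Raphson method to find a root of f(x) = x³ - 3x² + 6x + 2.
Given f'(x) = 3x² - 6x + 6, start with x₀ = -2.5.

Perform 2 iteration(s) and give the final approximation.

f(x) = x³ - 3x² + 6x + 2
f'(x) = 3x² - 6x + 6
x₀ = -2.5

Newton-Raphson formula: x_{n+1} = x_n - f(x_n)/f'(x_n)

Iteration 1:
  f(-2.500000) = -47.375000
  f'(-2.500000) = 39.750000
  x_1 = -2.500000 - (-47.375000)/39.750000 = -1.308176
Iteration 2:
  f(-1.308176) = -13.221745
  f'(-1.308176) = 18.983031
  x_2 = -1.308176 - (-13.221745)/18.983031 = -0.611673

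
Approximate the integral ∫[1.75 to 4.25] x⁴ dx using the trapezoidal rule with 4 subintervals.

f(x) = x⁴
a = 1.75, b = 4.25, n = 4
h = (b - a)/n = 0.625000

Trapezoidal rule: (h/2)[f(x₀) + 2f(x₁) + 2f(x₂) + ... + f(xₙ)]

x_0 = 1.7500, f(x_0) = 9.378906, coefficient = 1
x_1 = 2.3750, f(x_1) = 31.816650, coefficient = 2
x_2 = 3.0000, f(x_2) = 81.000000, coefficient = 2
x_3 = 3.6250, f(x_3) = 172.676025, coefficient = 2
x_4 = 4.2500, f(x_4) = 326.253906, coefficient = 1

I ≈ (0.625000/2) × 906.618164 = 283.318176
Exact value: 274.033203
Error: 9.284973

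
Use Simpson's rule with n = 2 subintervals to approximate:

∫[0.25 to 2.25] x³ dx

f(x) = x³
a = 0.25, b = 2.25, n = 2
h = (b - a)/n = 1.000000

Simpson's rule: (h/3)[f(x₀) + 4f(x₁) + 2f(x₂) + ... + f(xₙ)]

x_0 = 0.2500, f(x_0) = 0.015625, coefficient = 1
x_1 = 1.2500, f(x_1) = 1.953125, coefficient = 4
x_2 = 2.2500, f(x_2) = 11.390625, coefficient = 1

I ≈ (1.000000/3) × 19.218750 = 6.406250
Exact value: 6.406250
Error: 0.000000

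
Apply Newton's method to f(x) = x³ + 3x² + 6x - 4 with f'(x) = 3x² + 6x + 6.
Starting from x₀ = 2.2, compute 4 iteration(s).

f(x) = x³ + 3x² + 6x - 4
f'(x) = 3x² + 6x + 6
x₀ = 2.2

Newton-Raphson formula: x_{n+1} = x_n - f(x_n)/f'(x_n)

Iteration 1:
  f(2.200000) = 34.368000
  f'(2.200000) = 33.720000
  x_1 = 2.200000 - 34.368000/33.720000 = 1.180783
Iteration 2:
  f(1.180783) = 8.913747
  f'(1.180783) = 17.267442
  x_2 = 1.180783 - 8.913747/17.267442 = 0.664566
Iteration 3:
  f(0.664566) = 1.605843
  f'(0.664566) = 11.312339
  x_3 = 0.664566 - 1.605843/11.312339 = 0.522611
Iteration 4:
  f(0.522611) = 0.097769
  f'(0.522611) = 9.955032
  x_4 = 0.522611 - 0.097769/9.955032 = 0.512790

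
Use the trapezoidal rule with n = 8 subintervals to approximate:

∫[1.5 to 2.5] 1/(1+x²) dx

f(x) = 1/(1+x²)
a = 1.5, b = 2.5, n = 8
h = (b - a)/n = 0.125000

Trapezoidal rule: (h/2)[f(x₀) + 2f(x₁) + 2f(x₂) + ... + f(xₙ)]

x_0 = 1.5000, f(x_0) = 0.307692, coefficient = 1
x_1 = 1.6250, f(x_1) = 0.274678, coefficient = 2
x_2 = 1.7500, f(x_2) = 0.246154, coefficient = 2
x_3 = 1.8750, f(x_3) = 0.221453, coefficient = 2
x_4 = 2.0000, f(x_4) = 0.200000, coefficient = 2
x_5 = 2.1250, f(x_5) = 0.181303, coefficient = 2
x_6 = 2.2500, f(x_6) = 0.164948, coefficient = 2
x_7 = 2.3750, f(x_7) = 0.150588, coefficient = 2
x_8 = 2.5000, f(x_8) = 0.137931, coefficient = 1

I ≈ (0.125000/2) × 3.323873 = 0.207742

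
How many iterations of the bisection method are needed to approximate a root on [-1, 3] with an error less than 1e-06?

We need (b-a)/2^n ≤ 1e-06
(3 - (-1))/2^n ≤ 1e-06
4/2^n ≤ 1e-06
2^n ≥ 4000000
n ≥ log₂(4000000) = 21.93
n ≥ 22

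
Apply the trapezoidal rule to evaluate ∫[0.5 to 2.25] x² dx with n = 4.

f(x) = x²
a = 0.5, b = 2.25, n = 4
h = (b - a)/n = 0.437500

Trapezoidal rule: (h/2)[f(x₀) + 2f(x₁) + 2f(x₂) + ... + f(xₙ)]

x_0 = 0.5000, f(x_0) = 0.250000, coefficient = 1
x_1 = 0.9375, f(x_1) = 0.878906, coefficient = 2
x_2 = 1.3750, f(x_2) = 1.890625, coefficient = 2
x_3 = 1.8125, f(x_3) = 3.285156, coefficient = 2
x_4 = 2.2500, f(x_4) = 5.062500, coefficient = 1

I ≈ (0.437500/2) × 17.421875 = 3.811035
Exact value: 3.755208
Error: 0.055827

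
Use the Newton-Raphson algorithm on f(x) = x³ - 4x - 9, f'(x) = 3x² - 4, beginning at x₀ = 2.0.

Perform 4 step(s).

f(x) = x³ - 4x - 9
f'(x) = 3x² - 4
x₀ = 2.0

Newton-Raphson formula: x_{n+1} = x_n - f(x_n)/f'(x_n)

Iteration 1:
  f(2.000000) = -9.000000
  f'(2.000000) = 8.000000
  x_1 = 2.000000 - (-9.000000)/8.000000 = 3.125000
Iteration 2:
  f(3.125000) = 9.017578
  f'(3.125000) = 25.296875
  x_2 = 3.125000 - 9.017578/25.296875 = 2.768530
Iteration 3:
  f(2.768530) = 1.145993
  f'(2.768530) = 18.994274
  x_3 = 2.768530 - 1.145993/18.994274 = 2.708196
Iteration 4:
  f(2.708196) = 0.030014
  f'(2.708196) = 18.002983
  x_4 = 2.708196 - 0.030014/18.002983 = 2.706529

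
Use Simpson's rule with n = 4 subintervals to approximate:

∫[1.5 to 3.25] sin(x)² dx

f(x) = sin(x)²
a = 1.5, b = 3.25, n = 4
h = (b - a)/n = 0.437500

Simpson's rule: (h/3)[f(x₀) + 4f(x₁) + 2f(x₂) + ... + f(xₙ)]

x_0 = 1.5000, f(x_0) = 0.994996, coefficient = 1
x_1 = 1.9375, f(x_1) = 0.871449, coefficient = 4
x_2 = 2.3750, f(x_2) = 0.481199, coefficient = 2
x_3 = 2.8125, f(x_3) = 0.104448, coefficient = 4
x_4 = 3.2500, f(x_4) = 0.011706, coefficient = 1

I ≈ (0.437500/3) × 5.872689 = 0.856434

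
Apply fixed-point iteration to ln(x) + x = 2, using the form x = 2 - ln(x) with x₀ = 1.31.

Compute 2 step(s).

Equation: ln(x) + x = 2
Fixed-point form: x = 2 - ln(x)
x₀ = 1.31

x_1 = g(1.310000) = 1.729973
x_2 = g(1.729973) = 1.451894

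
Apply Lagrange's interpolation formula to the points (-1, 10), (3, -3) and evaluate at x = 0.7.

Lagrange interpolation formula:
P(x) = Σ yᵢ × Lᵢ(x)
where Lᵢ(x) = Π_{j≠i} (x - xⱼ)/(xᵢ - xⱼ)

L_0(0.7) = (0.7 - 3)/(-1 - 3) = 0.575000
L_1(0.7) = (0.7 - (-1))/(3 - (-1)) = 0.425000

P(0.7) = 10×L_0(0.7) + (-3)×L_1(0.7)
P(0.7) = 4.475000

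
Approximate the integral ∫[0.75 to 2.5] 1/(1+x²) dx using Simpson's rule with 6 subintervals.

f(x) = 1/(1+x²)
a = 0.75, b = 2.5, n = 6
h = (b - a)/n = 0.291667

Simpson's rule: (h/3)[f(x₀) + 4f(x₁) + 2f(x₂) + ... + f(xₙ)]

x_0 = 0.7500, f(x_0) = 0.640000, coefficient = 1
x_1 = 1.0417, f(x_1) = 0.479600, coefficient = 4
x_2 = 1.3333, f(x_2) = 0.360000, coefficient = 2
x_3 = 1.6250, f(x_3) = 0.274678, coefficient = 4
x_4 = 1.9167, f(x_4) = 0.213967, coefficient = 2
x_5 = 2.2083, f(x_5) = 0.170162, coefficient = 4
x_6 = 2.5000, f(x_6) = 0.137931, coefficient = 1

I ≈ (0.291667/3) × 5.623629 = 0.546742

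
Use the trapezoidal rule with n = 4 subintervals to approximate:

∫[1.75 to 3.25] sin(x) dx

f(x) = sin(x)
a = 1.75, b = 3.25, n = 4
h = (b - a)/n = 0.375000

Trapezoidal rule: (h/2)[f(x₀) + 2f(x₁) + 2f(x₂) + ... + f(xₙ)]

x_0 = 1.7500, f(x_0) = 0.983986, coefficient = 1
x_1 = 2.1250, f(x_1) = 0.850320, coefficient = 2
x_2 = 2.5000, f(x_2) = 0.598472, coefficient = 2
x_3 = 2.8750, f(x_3) = 0.263446, coefficient = 2
x_4 = 3.2500, f(x_4) = -0.108195, coefficient = 1

I ≈ (0.375000/2) × 4.300267 = 0.806300
Exact value: 0.815884
Error: 0.009584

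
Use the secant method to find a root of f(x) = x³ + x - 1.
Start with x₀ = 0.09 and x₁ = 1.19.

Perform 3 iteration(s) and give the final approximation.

f(x) = x³ + x - 1
x₀ = 0.09, x₁ = 1.19

Secant formula: x_{n+1} = x_n - f(x_n)(x_n - x_{n-1})/(f(x_n) - f(x_{n-1}))

Iteration 1:
  f(0.090000) = -0.909271
  f(1.190000) = 1.875159
  x_2 = 1.190000 - 1.875159×(1.190000 - 0.090000)/(1.875159 - (-0.909271))
       = 0.449211
Iteration 2:
  f(1.190000) = 1.875159
  f(0.449211) = -0.460142
  x_3 = 0.449211 - (-0.460142)×(0.449211 - 1.190000)/(-0.460142 - 1.875159)
       = 0.595174
Iteration 3:
  f(0.449211) = -0.460142
  f(0.595174) = -0.193995
  x_4 = 0.595174 - (-0.193995)×(0.595174 - 0.449211)/(-0.193995 - (-0.460142))
       = 0.701568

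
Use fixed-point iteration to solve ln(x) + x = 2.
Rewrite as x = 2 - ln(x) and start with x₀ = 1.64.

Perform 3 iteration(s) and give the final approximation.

Equation: ln(x) + x = 2
Fixed-point form: x = 2 - ln(x)
x₀ = 1.64

x_1 = g(1.640000) = 1.505304
x_2 = g(1.505304) = 1.591005
x_3 = g(1.591005) = 1.535634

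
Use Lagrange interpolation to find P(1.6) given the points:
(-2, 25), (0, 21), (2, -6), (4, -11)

Lagrange interpolation formula:
P(x) = Σ yᵢ × Lᵢ(x)
where Lᵢ(x) = Π_{j≠i} (x - xⱼ)/(xᵢ - xⱼ)

L_0(1.6) = (1.6 - 0)/(-2 - 0) × (1.6 - 2)/(-2 - 2) × (1.6 - 4)/(-2 - 4) = -0.032000
L_1(1.6) = (1.6 - (-2))/(0 - (-2)) × (1.6 - 2)/(0 - 2) × (1.6 - 4)/(0 - 4) = 0.216000
L_2(1.6) = (1.6 - (-2))/(2 - (-2)) × (1.6 - 0)/(2 - 0) × (1.6 - 4)/(2 - 4) = 0.864000
L_3(1.6) = (1.6 - (-2))/(4 - (-2)) × (1.6 - 0)/(4 - 0) × (1.6 - 2)/(4 - 2) = -0.048000

P(1.6) = 25×L_0(1.6) + 21×L_1(1.6) + (-6)×L_2(1.6) + (-11)×L_3(1.6)
P(1.6) = -0.920000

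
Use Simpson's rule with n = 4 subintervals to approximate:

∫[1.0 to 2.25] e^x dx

f(x) = e^x
a = 1.0, b = 2.25, n = 4
h = (b - a)/n = 0.312500

Simpson's rule: (h/3)[f(x₀) + 4f(x₁) + 2f(x₂) + ... + f(xₙ)]

x_0 = 1.0000, f(x_0) = 2.718282, coefficient = 1
x_1 = 1.3125, f(x_1) = 3.715451, coefficient = 4
x_2 = 1.6250, f(x_2) = 5.078419, coefficient = 2
x_3 = 1.9375, f(x_3) = 6.941376, coefficient = 4
x_4 = 2.2500, f(x_4) = 9.487736, coefficient = 1

I ≈ (0.312500/3) × 64.990162 = 6.769809
Exact value: 6.769454
Error: 0.000355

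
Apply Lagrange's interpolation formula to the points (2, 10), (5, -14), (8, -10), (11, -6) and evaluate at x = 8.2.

Lagrange interpolation formula:
P(x) = Σ yᵢ × Lᵢ(x)
where Lᵢ(x) = Π_{j≠i} (x - xⱼ)/(xᵢ - xⱼ)

L_0(8.2) = (8.2 - 5)/(2 - 5) × (8.2 - 8)/(2 - 8) × (8.2 - 11)/(2 - 11) = 0.011062
L_1(8.2) = (8.2 - 2)/(5 - 2) × (8.2 - 8)/(5 - 8) × (8.2 - 11)/(5 - 11) = -0.064296
L_2(8.2) = (8.2 - 2)/(8 - 2) × (8.2 - 5)/(8 - 5) × (8.2 - 11)/(8 - 11) = 1.028741
L_3(8.2) = (8.2 - 2)/(11 - 2) × (8.2 - 5)/(11 - 5) × (8.2 - 8)/(11 - 8) = 0.024494

P(8.2) = 10×L_0(8.2) + (-14)×L_1(8.2) + (-10)×L_2(8.2) + (-6)×L_3(8.2)
P(8.2) = -9.423605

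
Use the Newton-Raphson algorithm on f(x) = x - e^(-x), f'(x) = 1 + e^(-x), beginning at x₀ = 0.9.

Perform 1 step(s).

f(x) = x - e^(-x)
f'(x) = 1 + e^(-x)
x₀ = 0.9

Newton-Raphson formula: x_{n+1} = x_n - f(x_n)/f'(x_n)

Iteration 1:
  f(0.900000) = 0.493430
  f'(0.900000) = 1.406570
  x_1 = 0.900000 - 0.493430/1.406570 = 0.549196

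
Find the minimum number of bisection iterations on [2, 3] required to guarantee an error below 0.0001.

We need (b-a)/2^n ≤ 0.0001
(3 - 2)/2^n ≤ 0.0001
1/2^n ≤ 0.0001
2^n ≥ 10000
n ≥ log₂(10000) = 13.29
n ≥ 14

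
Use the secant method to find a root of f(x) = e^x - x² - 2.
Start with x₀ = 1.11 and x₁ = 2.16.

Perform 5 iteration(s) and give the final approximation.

f(x) = e^x - x² - 2
x₀ = 1.11, x₁ = 2.16

Secant formula: x_{n+1} = x_n - f(x_n)(x_n - x_{n-1})/(f(x_n) - f(x_{n-1}))

Iteration 1:
  f(1.110000) = -0.197742
  f(2.160000) = 2.005538
  x_2 = 2.160000 - 2.005538×(2.160000 - 1.110000)/(2.005538 - (-0.197742))
       = 1.204236
Iteration 2:
  f(2.160000) = 2.005538
  f(1.204236) = -0.115973
  x_3 = 1.204236 - (-0.115973)×(1.204236 - 2.160000)/(-0.115973 - 2.005538)
       = 1.256483
Iteration 3:
  f(1.204236) = -0.115973
  f(1.256483) = -0.065705
  x_4 = 1.256483 - (-0.065705)×(1.256483 - 1.204236)/(-0.065705 - (-0.115973))
       = 1.324774
Iteration 4:
  f(1.256483) = -0.065705
  f(1.324774) = 0.006309
  x_5 = 1.324774 - 0.006309×(1.324774 - 1.256483)/(0.006309 - (-0.065705))
       = 1.318791
Iteration 5:
  f(1.324774) = 0.006309
  f(1.318791) = -0.000311
  x_6 = 1.318791 - (-0.000311)×(1.318791 - 1.324774)/(-0.000311 - 0.006309)
       = 1.319072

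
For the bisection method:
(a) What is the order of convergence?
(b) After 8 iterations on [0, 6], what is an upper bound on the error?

(a) Bisection has linear (order 1) convergence; the error is halved each step.

(b) Error bound = (b-a)/2^n = (6 - 0)/2^{8}
    = 6/2^{8}

(a) 1 (linear); (b) error ≤ 2.34e-02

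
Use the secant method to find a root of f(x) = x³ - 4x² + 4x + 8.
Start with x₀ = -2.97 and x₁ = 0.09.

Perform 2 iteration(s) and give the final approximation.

f(x) = x³ - 4x² + 4x + 8
x₀ = -2.97, x₁ = 0.09

Secant formula: x_{n+1} = x_n - f(x_n)(x_n - x_{n-1})/(f(x_n) - f(x_{n-1}))

Iteration 1:
  f(-2.970000) = -65.361673
  f(0.090000) = 8.328329
  x_2 = 0.090000 - 8.328329×(0.090000 - (-2.970000))/(8.328329 - (-65.361673))
       = -0.255836
Iteration 2:
  f(0.090000) = 8.328329
  f(-0.255836) = 6.698100
  x_3 = -0.255836 - 6.698100×(-0.255836 - 0.090000)/(6.698100 - 8.328329)
       = -1.676770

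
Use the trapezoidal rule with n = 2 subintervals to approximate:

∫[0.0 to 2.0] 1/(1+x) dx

f(x) = 1/(1+x)
a = 0.0, b = 2.0, n = 2
h = (b - a)/n = 1.000000

Trapezoidal rule: (h/2)[f(x₀) + 2f(x₁) + 2f(x₂) + ... + f(xₙ)]

x_0 = 0.0000, f(x_0) = 1.000000, coefficient = 1
x_1 = 1.0000, f(x_1) = 0.500000, coefficient = 2
x_2 = 2.0000, f(x_2) = 0.333333, coefficient = 1

I ≈ (1.000000/2) × 2.333333 = 1.166667
Exact value: 1.098612
Error: 0.068054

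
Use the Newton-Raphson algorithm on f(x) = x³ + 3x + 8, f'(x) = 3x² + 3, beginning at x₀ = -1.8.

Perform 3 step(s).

f(x) = x³ + 3x + 8
f'(x) = 3x² + 3
x₀ = -1.8

Newton-Raphson formula: x_{n+1} = x_n - f(x_n)/f'(x_n)

Iteration 1:
  f(-1.800000) = -3.232000
  f'(-1.800000) = 12.720000
  x_1 = -1.800000 - (-3.232000)/12.720000 = -1.545912
Iteration 2:
  f(-1.545912) = -0.332224
  f'(-1.545912) = 10.169531
  x_2 = -1.545912 - (-0.332224)/10.169531 = -1.513243
Iteration 3:
  f(-1.513243) = -0.004915
  f'(-1.513243) = 9.869717
  x_3 = -1.513243 - (-0.004915)/9.869717 = -1.512745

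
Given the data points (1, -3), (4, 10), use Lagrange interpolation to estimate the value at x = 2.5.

Lagrange interpolation formula:
P(x) = Σ yᵢ × Lᵢ(x)
where Lᵢ(x) = Π_{j≠i} (x - xⱼ)/(xᵢ - xⱼ)

L_0(2.5) = (2.5 - 4)/(1 - 4) = 0.500000
L_1(2.5) = (2.5 - 1)/(4 - 1) = 0.500000

P(2.5) = (-3)×L_0(2.5) + 10×L_1(2.5)
P(2.5) = 3.500000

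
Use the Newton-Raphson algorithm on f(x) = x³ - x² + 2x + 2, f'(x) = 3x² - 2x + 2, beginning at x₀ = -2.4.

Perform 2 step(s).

f(x) = x³ - x² + 2x + 2
f'(x) = 3x² - 2x + 2
x₀ = -2.4

Newton-Raphson formula: x_{n+1} = x_n - f(x_n)/f'(x_n)

Iteration 1:
  f(-2.400000) = -22.384000
  f'(-2.400000) = 24.080000
  x_1 = -2.400000 - (-22.384000)/24.080000 = -1.470432
Iteration 2:
  f(-1.470432) = -6.282357
  f'(-1.470432) = 11.427374
  x_2 = -1.470432 - (-6.282357)/11.427374 = -0.920668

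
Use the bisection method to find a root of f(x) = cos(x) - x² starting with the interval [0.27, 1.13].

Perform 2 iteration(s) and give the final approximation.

f(x) = cos(x) - x²
Initial interval: [0.27, 1.13]

Iteration 1:
  c_1 = (0.270000 + 1.130000)/2 = 0.700000
  f(c_1) = f(0.700000) = 0.274842
  f(a) × f(c) ≥ 0, new interval: [0.700000, 1.130000]
Iteration 2:
  c_2 = (0.700000 + 1.130000)/2 = 0.915000
  f(c_2) = f(0.915000) = -0.227434
  f(a) × f(c) < 0, new interval: [0.700000, 0.915000]

After 2 iteration(s), the approximation is c_2 = 0.915000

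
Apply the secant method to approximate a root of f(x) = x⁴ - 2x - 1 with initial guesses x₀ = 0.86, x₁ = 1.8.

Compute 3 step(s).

f(x) = x⁴ - 2x - 1
x₀ = 0.86, x₁ = 1.8

Secant formula: x_{n+1} = x_n - f(x_n)(x_n - x_{n-1})/(f(x_n) - f(x_{n-1}))

Iteration 1:
  f(0.860000) = -2.172992
  f(1.800000) = 5.897600
  x_2 = 1.800000 - 5.897600×(1.800000 - 0.860000)/(5.897600 - (-2.172992))
       = 1.113093
Iteration 2:
  f(1.800000) = 5.897600
  f(1.113093) = -1.691124
  x_3 = 1.113093 - (-1.691124)×(1.113093 - 1.800000)/(-1.691124 - 5.897600)
       = 1.266168
Iteration 3:
  f(1.113093) = -1.691124
  f(1.266168) = -0.962144
  x_4 = 1.266168 - (-0.962144)×(1.266168 - 1.113093)/(-0.962144 - (-1.691124))
       = 1.468204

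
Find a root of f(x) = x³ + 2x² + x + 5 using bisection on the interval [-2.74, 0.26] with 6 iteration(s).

f(x) = x³ + 2x² + x + 5
Initial interval: [-2.74, 0.26]

Iteration 1:
  c_1 = (-2.740000 + 0.260000)/2 = -1.240000
  f(c_1) = f(-1.240000) = 4.928576
  f(a) × f(c) < 0, new interval: [-2.740000, -1.240000]
Iteration 2:
  c_2 = (-2.740000 + (-1.240000))/2 = -1.990000
  f(c_2) = f(-1.990000) = 3.049601
  f(a) × f(c) < 0, new interval: [-2.740000, -1.990000]
Iteration 3:
  c_3 = (-2.740000 + (-1.990000))/2 = -2.365000
  f(c_3) = f(-2.365000) = 0.593473
  f(a) × f(c) < 0, new interval: [-2.740000, -2.365000]
Iteration 4:
  c_4 = (-2.740000 + (-2.365000))/2 = -2.552500
  f(c_4) = f(-2.552500) = -1.152179
  f(a) × f(c) ≥ 0, new interval: [-2.552500, -2.365000]
Iteration 5:
  c_5 = (-2.552500 + (-2.365000))/2 = -2.458750
  f(c_5) = f(-2.458750) = -0.232101
  f(a) × f(c) ≥ 0, new interval: [-2.458750, -2.365000]
Iteration 6:
  c_6 = (-2.458750 + (-2.365000))/2 = -2.411875
  f(c_6) = f(-2.411875) = 0.192190
  f(a) × f(c) < 0, new interval: [-2.458750, -2.411875]

After 6 iteration(s), the approximation is c_6 = -2.411875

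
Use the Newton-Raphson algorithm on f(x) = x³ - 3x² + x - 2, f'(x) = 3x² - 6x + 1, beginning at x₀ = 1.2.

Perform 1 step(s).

f(x) = x³ - 3x² + x - 2
f'(x) = 3x² - 6x + 1
x₀ = 1.2

Newton-Raphson formula: x_{n+1} = x_n - f(x_n)/f'(x_n)

Iteration 1:
  f(1.200000) = -3.392000
  f'(1.200000) = -1.880000
  x_1 = 1.200000 - (-3.392000)/(-1.880000) = -0.604255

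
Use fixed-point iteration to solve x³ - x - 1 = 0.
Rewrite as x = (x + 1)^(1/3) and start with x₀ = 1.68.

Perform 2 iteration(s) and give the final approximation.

Equation: x³ - x - 1 = 0
Fixed-point form: x = (x + 1)^(1/3)
x₀ = 1.68

x_1 = g(1.680000) = 1.389030
x_2 = g(1.389030) = 1.336823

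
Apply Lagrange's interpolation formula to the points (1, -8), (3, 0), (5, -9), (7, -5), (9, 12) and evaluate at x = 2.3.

Lagrange interpolation formula:
P(x) = Σ yᵢ × Lᵢ(x)
where Lᵢ(x) = Π_{j≠i} (x - xⱼ)/(xᵢ - xⱼ)

L_0(2.3) = (2.3 - 3)/(1 - 3) × (2.3 - 5)/(1 - 5) × (2.3 - 7)/(1 - 7) × (2.3 - 9)/(1 - 9) = 0.154990
L_1(2.3) = (2.3 - 1)/(3 - 1) × (2.3 - 5)/(3 - 5) × (2.3 - 7)/(3 - 7) × (2.3 - 9)/(3 - 9) = 1.151353
L_2(2.3) = (2.3 - 1)/(5 - 1) × (2.3 - 3)/(5 - 3) × (2.3 - 7)/(5 - 7) × (2.3 - 9)/(5 - 9) = -0.447748
L_3(2.3) = (2.3 - 1)/(7 - 1) × (2.3 - 3)/(7 - 3) × (2.3 - 5)/(7 - 5) × (2.3 - 9)/(7 - 9) = 0.171478
L_4(2.3) = (2.3 - 1)/(9 - 1) × (2.3 - 3)/(9 - 3) × (2.3 - 5)/(9 - 5) × (2.3 - 7)/(9 - 7) = -0.030073

P(2.3) = (-8)×L_0(2.3) + 0×L_1(2.3) + (-9)×L_2(2.3) + (-5)×L_3(2.3) + 12×L_4(2.3)
P(2.3) = 1.571555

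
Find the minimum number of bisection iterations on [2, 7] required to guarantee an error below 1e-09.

We need (b-a)/2^n ≤ 1e-09
(7 - 2)/2^n ≤ 1e-09
5/2^n ≤ 1e-09
2^n ≥ 5000000000
n ≥ log₂(5000000000) = 32.22
n ≥ 33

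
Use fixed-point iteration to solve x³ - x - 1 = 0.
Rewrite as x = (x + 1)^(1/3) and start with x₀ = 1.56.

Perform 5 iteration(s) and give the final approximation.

Equation: x³ - x - 1 = 0
Fixed-point form: x = (x + 1)^(1/3)
x₀ = 1.56

x_1 = g(1.560000) = 1.367981
x_2 = g(1.367981) = 1.332885
x_3 = g(1.332885) = 1.326267
x_4 = g(1.326267) = 1.325012
x_5 = g(1.325012) = 1.324774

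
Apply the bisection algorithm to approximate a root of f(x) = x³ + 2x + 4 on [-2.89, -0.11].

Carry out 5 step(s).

f(x) = x³ + 2x + 4
Initial interval: [-2.89, -0.11]

Iteration 1:
  c_1 = (-2.890000 + (-0.110000))/2 = -1.500000
  f(c_1) = f(-1.500000) = -2.375000
  f(a) × f(c) ≥ 0, new interval: [-1.500000, -0.110000]
Iteration 2:
  c_2 = (-1.500000 + (-0.110000))/2 = -0.805000
  f(c_2) = f(-0.805000) = 1.868340
  f(a) × f(c) < 0, new interval: [-1.500000, -0.805000]
Iteration 3:
  c_3 = (-1.500000 + (-0.805000))/2 = -1.152500
  f(c_3) = f(-1.152500) = 0.164185
  f(a) × f(c) < 0, new interval: [-1.500000, -1.152500]
Iteration 4:
  c_4 = (-1.500000 + (-1.152500))/2 = -1.326250
  f(c_4) = f(-1.326250) = -0.985293
  f(a) × f(c) ≥ 0, new interval: [-1.326250, -1.152500]
Iteration 5:
  c_5 = (-1.326250 + (-1.152500))/2 = -1.239375
  f(c_5) = f(-1.239375) = -0.382492
  f(a) × f(c) ≥ 0, new interval: [-1.239375, -1.152500]

After 5 iteration(s), the approximation is c_5 = -1.239375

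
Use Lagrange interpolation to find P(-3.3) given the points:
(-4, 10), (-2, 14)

Lagrange interpolation formula:
P(x) = Σ yᵢ × Lᵢ(x)
where Lᵢ(x) = Π_{j≠i} (x - xⱼ)/(xᵢ - xⱼ)

L_0(-3.3) = (-3.3 - (-2))/(-4 - (-2)) = 0.650000
L_1(-3.3) = (-3.3 - (-4))/(-2 - (-4)) = 0.350000

P(-3.3) = 10×L_0(-3.3) + 14×L_1(-3.3)
P(-3.3) = 11.400000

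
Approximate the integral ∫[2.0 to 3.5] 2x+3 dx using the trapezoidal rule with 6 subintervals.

f(x) = 2x+3
a = 2.0, b = 3.5, n = 6
h = (b - a)/n = 0.250000

Trapezoidal rule: (h/2)[f(x₀) + 2f(x₁) + 2f(x₂) + ... + f(xₙ)]

x_0 = 2.0000, f(x_0) = 7.000000, coefficient = 1
x_1 = 2.2500, f(x_1) = 7.500000, coefficient = 2
x_2 = 2.5000, f(x_2) = 8.000000, coefficient = 2
x_3 = 2.7500, f(x_3) = 8.500000, coefficient = 2
x_4 = 3.0000, f(x_4) = 9.000000, coefficient = 2
x_5 = 3.2500, f(x_5) = 9.500000, coefficient = 2
x_6 = 3.5000, f(x_6) = 10.000000, coefficient = 1

I ≈ (0.250000/2) × 102.000000 = 12.750000
Exact value: 12.750000
Error: 0.000000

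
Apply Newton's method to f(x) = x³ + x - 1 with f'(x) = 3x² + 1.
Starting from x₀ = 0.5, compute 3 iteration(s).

f(x) = x³ + x - 1
f'(x) = 3x² + 1
x₀ = 0.5

Newton-Raphson formula: x_{n+1} = x_n - f(x_n)/f'(x_n)

Iteration 1:
  f(0.500000) = -0.375000
  f'(0.500000) = 1.750000
  x_1 = 0.500000 - (-0.375000)/1.750000 = 0.714286
Iteration 2:
  f(0.714286) = 0.078717
  f'(0.714286) = 2.530612
  x_2 = 0.714286 - 0.078717/2.530612 = 0.683180
Iteration 3:
  f(0.683180) = 0.002043
  f'(0.683180) = 2.400204
  x_3 = 0.683180 - 0.002043/2.400204 = 0.682328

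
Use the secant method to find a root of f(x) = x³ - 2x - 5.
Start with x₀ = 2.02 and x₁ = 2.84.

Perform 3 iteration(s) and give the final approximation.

f(x) = x³ - 2x - 5
x₀ = 2.02, x₁ = 2.84

Secant formula: x_{n+1} = x_n - f(x_n)(x_n - x_{n-1})/(f(x_n) - f(x_{n-1}))

Iteration 1:
  f(2.020000) = -0.797592
  f(2.840000) = 12.226304
  x_2 = 2.840000 - 12.226304×(2.840000 - 2.020000)/(12.226304 - (-0.797592))
       = 2.070217
Iteration 2:
  f(2.840000) = 12.226304
  f(2.070217) = -0.267898
  x_3 = 2.070217 - (-0.267898)×(2.070217 - 2.840000)/(-0.267898 - 12.226304)
       = 2.086723
Iteration 3:
  f(2.070217) = -0.267898
  f(2.086723) = -0.086994
  x_4 = 2.086723 - (-0.086994)×(2.086723 - 2.070217)/(-0.086994 - (-0.267898))
       = 2.094660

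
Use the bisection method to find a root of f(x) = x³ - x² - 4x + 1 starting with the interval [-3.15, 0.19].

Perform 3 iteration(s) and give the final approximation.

f(x) = x³ - x² - 4x + 1
Initial interval: [-3.15, 0.19]

Iteration 1:
  c_1 = (-3.150000 + 0.190000)/2 = -1.480000
  f(c_1) = f(-1.480000) = 1.487808
  f(a) × f(c) < 0, new interval: [-3.150000, -1.480000]
Iteration 2:
  c_2 = (-3.150000 + (-1.480000))/2 = -2.315000
  f(c_2) = f(-2.315000) = -7.505831
  f(a) × f(c) ≥ 0, new interval: [-2.315000, -1.480000]
Iteration 3:
  c_3 = (-2.315000 + (-1.480000))/2 = -1.897500
  f(c_3) = f(-1.897500) = -1.842467
  f(a) × f(c) ≥ 0, new interval: [-1.897500, -1.480000]

After 3 iteration(s), the approximation is c_3 = -1.897500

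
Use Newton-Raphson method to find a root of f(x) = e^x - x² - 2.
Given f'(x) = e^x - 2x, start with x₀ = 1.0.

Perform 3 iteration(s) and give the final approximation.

f(x) = e^x - x² - 2
f'(x) = e^x - 2x
x₀ = 1.0

Newton-Raphson formula: x_{n+1} = x_n - f(x_n)/f'(x_n)

Iteration 1:
  f(1.000000) = -0.281718
  f'(1.000000) = 0.718282
  x_1 = 1.000000 - (-0.281718)/0.718282 = 1.392211
Iteration 2:
  f(1.392211) = 0.085485
  f'(1.392211) = 1.239315
  x_2 = 1.392211 - 0.085485/1.239315 = 1.323233
Iteration 3:
  f(1.323233) = 0.004598
  f'(1.323233) = 1.109078
  x_3 = 1.323233 - 0.004598/1.109078 = 1.319087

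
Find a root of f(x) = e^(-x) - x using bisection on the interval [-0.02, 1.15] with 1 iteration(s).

f(x) = e^(-x) - x
Initial interval: [-0.02, 1.15]

Iteration 1:
  c_1 = (-0.020000 + 1.150000)/2 = 0.565000
  f(c_1) = f(0.565000) = 0.003360
  f(a) × f(c) ≥ 0, new interval: [0.565000, 1.150000]

After 1 iteration(s), the approximation is c_1 = 0.565000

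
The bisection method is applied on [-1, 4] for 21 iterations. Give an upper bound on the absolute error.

Bisection error bound: |error| ≤ (b-a)/2^n
|error| ≤ (4 - (-1))/2^21 = 5/2^21
|error| ≤ 0.0000023842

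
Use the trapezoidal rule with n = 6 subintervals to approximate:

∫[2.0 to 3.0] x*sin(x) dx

f(x) = x*sin(x)
a = 2.0, b = 3.0, n = 6
h = (b - a)/n = 0.166667

Trapezoidal rule: (h/2)[f(x₀) + 2f(x₁) + 2f(x₂) + ... + f(xₙ)]

x_0 = 2.0000, f(x_0) = 1.818595, coefficient = 1
x_1 = 2.1667, f(x_1) = 1.793264, coefficient = 2
x_2 = 2.3333, f(x_2) = 1.687200, coefficient = 2
x_3 = 2.5000, f(x_3) = 1.496180, coefficient = 2
x_4 = 2.6667, f(x_4) = 1.219394, coefficient = 2
x_5 = 2.8333, f(x_5) = 0.859635, coefficient = 2
x_6 = 3.0000, f(x_6) = 0.423360, coefficient = 1

I ≈ (0.166667/2) × 16.353301 = 1.362775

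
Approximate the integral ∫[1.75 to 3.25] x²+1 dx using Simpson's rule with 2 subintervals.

f(x) = x²+1
a = 1.75, b = 3.25, n = 2
h = (b - a)/n = 0.750000

Simpson's rule: (h/3)[f(x₀) + 4f(x₁) + 2f(x₂) + ... + f(xₙ)]

x_0 = 1.7500, f(x_0) = 4.062500, coefficient = 1
x_1 = 2.5000, f(x_1) = 7.250000, coefficient = 4
x_2 = 3.2500, f(x_2) = 11.562500, coefficient = 1

I ≈ (0.750000/3) × 44.625000 = 11.156250
Exact value: 11.156250
Error: 0.000000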